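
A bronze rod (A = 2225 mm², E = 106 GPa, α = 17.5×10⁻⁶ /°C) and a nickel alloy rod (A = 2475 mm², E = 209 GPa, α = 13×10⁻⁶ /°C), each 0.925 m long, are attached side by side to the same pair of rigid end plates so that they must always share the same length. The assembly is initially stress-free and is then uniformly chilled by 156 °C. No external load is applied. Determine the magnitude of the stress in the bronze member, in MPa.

The bronze has the larger α, so on cooling it would change length more than the nickel alloy if both were free. The rigid plates force a common final length, so the bronze is put into tension and the nickel alloy into compression, with equal and opposite forces P (no external load).
Setting the final lengths equal and cancelling L: (α₁ − α₂)ΔT = P/(A₁E₁) + P/(A₂E₂).
|α₁ − α₂|·ΔT = 4.5×10⁻⁶ × 156 = 0.000702.
1/(A₁E₁) + 1/(A₂E₂) = 1/(2225×106×10³) + 1/(2475×209×10³) = 6.173×10⁻⁹ N⁻¹.
So P = 0.000702 / 6.173×10⁻⁹ = 113.7 kN.
σ_{bronze} = P/A₁ = 113700/2225 = 51.11 MPa, tensile.

σ ≈ 51.1 MPa (tensile)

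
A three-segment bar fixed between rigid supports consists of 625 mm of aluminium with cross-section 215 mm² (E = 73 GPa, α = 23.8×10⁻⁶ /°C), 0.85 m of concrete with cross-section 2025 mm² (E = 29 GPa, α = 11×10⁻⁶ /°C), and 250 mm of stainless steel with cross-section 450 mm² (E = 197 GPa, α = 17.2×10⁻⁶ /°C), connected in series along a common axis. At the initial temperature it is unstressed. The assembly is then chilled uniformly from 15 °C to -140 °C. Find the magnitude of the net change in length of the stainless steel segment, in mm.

If the supports were absent, the total length change would be Σ αᵢΔT Lᵢ = 23.8×10⁻⁶×155×625 + 11×10⁻⁶×155×850 + 17.2×10⁻⁶×155×250 = 4.421 mm.
The walls prevent any net length change, so an axial force P (same in every segment) develops. Compatibility: P · Σ Lᵢ/(AᵢEᵢ) = δ_free.
The series flexibility is Σ Lᵢ/(AᵢEᵢ) = 625/(215×73×10³) + 850/(2025×29×10³) + 250/(450×197×10³) = 5.712×10⁻⁵ mm/N.
Hence P = δ_free / Σ(L/AE) = 4.421/5.712×10⁻⁵ = 77.41 kN (tensile).
For the stainless steel segment, free thermal change = 17.2×10⁻⁶×155×250 = 0.6665 mm and elastic change from P = 77410×250/(450×197×10³) = 0.2183 mm; these oppose, so the net change is 0.448 mm (segment shortens).

|ΔL| ≈ 0.448 mm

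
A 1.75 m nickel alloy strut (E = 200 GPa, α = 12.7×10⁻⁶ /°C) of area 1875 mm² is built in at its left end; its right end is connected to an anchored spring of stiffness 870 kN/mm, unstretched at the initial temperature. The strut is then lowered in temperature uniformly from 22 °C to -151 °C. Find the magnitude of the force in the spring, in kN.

P ≈ 661 kN

If the spring were absent the strut would shorten by αΔT L = 12.7×10⁻⁶ × 173 × 1750 = 3.845 mm.
Let P be the tensile force in the spring. The strut extends elastically by PL/(AE) and the spring stretches by P/k; together these equal δ_free.
So P = δ_free / [L/(AE) + 1/k] = 3.845 / [ 1750/(1875×200×10³) + 1/(870×10³) ].
P = 3.845 / 5.816×10⁻⁶ = 661100 N.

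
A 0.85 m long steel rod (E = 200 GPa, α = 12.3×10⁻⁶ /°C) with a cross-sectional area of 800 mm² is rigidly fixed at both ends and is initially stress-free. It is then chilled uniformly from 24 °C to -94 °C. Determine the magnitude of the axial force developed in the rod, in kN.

P ≈ 232 kN (tensile)

Full restraint means ε = 0, so the stress is σ = EαΔT = 200×10³ × 12.3×10⁻⁶ × 118 = 290.3 MPa.
P = AEαΔT = 800 × 200×10³ × 12.3×10⁻⁶ × 118 = 232.2 kN (tensile).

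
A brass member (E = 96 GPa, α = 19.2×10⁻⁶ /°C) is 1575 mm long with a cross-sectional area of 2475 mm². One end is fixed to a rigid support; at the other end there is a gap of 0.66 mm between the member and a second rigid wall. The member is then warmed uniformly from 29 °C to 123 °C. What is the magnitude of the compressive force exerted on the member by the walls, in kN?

Free thermal elongation = αΔT L = 19.2×10⁻⁶ × 94 × 1575 = 2.843 mm.
The gap closes (δ_free > 0.66 mm) and the wall then resists a further 2.843 − 0.66 = 2.183 mm of expansion.
So σ = E(δ_free − g)/L = 96×10³ × 2.183/1575 = 133 MPa.
P = σA = 133 × 2475 = 329.3 kN.

P ≈ 329 kN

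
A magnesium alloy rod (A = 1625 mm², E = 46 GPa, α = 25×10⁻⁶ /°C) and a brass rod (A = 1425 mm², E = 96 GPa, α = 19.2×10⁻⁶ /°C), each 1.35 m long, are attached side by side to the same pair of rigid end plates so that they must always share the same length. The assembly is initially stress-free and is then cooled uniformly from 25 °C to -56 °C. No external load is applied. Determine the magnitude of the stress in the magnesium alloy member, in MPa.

Equilibrium of a rigid end plate with no external load gives equal and opposite internal forces ±P in the two members. Since α_{magnesium alloy} > α_{brass}, cooling drives the magnesium alloy into tension and the brass into compression.
Compatibility of the two members (thermal + elastic change equal): (α₁ − α₂)ΔT = P·[1/(A₁E₁) + 1/(A₂E₂)].
|α₁ − α₂|·ΔT = 5.8×10⁻⁶ × 81 = 0.0004698.
1/(A₁E₁) + 1/(A₂E₂) = 1/(1625×46×10³) + 1/(1425×96×10³) = 2.069×10⁻⁸ N⁻¹.
So P = 0.0004698 / 2.069×10⁻⁸ = 22.71 kN.
σ_{magnesium alloy} = P/A₁ = 22710/1625 = 13.97 MPa, tensile.

σ ≈ 14 MPa (tensile)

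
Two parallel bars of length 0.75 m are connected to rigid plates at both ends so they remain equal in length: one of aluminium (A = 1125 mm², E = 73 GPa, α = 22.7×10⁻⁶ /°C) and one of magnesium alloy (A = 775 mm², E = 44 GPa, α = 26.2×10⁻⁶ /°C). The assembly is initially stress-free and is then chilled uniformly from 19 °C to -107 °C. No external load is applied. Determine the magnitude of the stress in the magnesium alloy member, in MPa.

σ ≈ 13.7 MPa (tensile)

Both members must finish at the same length. With the larger α, the magnesium alloy tends to over-contract; the plates restrain it, putting the magnesium alloy in tension and the aluminium in compression. With no external load the two internal forces are equal and opposite, magnitude P.
Compatibility of the two members (thermal + elastic change equal): (α₁ − α₂)ΔT = P·[1/(A₁E₁) + 1/(A₂E₂)].
|α₁ − α₂|·ΔT = 3.5×10⁻⁶ × 126 = 0.000441.
1/(A₁E₁) + 1/(A₂E₂) = 1/(1125×73×10³) + 1/(775×44×10³) = 4.15×10⁻⁸ N⁻¹.
P = 0.000441 / 4.15×10⁻⁸ = 10630 N = 10.63 kN.
σ_{magnesium alloy} = P/A₂ = 10630/775 = 13.71 MPa, tensile.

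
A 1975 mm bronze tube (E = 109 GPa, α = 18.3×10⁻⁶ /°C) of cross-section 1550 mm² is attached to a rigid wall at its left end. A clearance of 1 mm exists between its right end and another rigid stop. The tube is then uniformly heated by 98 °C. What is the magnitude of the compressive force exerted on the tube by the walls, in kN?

P ≈ 217 kN

If the wall were absent the tube would grow by αΔT L = 18.3×10⁻⁶ × 98 × 1975 = 3.542 mm.
The gap closes (δ_free > 1 mm) and the wall then resists a further 3.542 − 1 = 2.542 mm of expansion.
That suppressed elongation corresponds to σ = E·Δ/L = 109×10³ × 2.542/1975 = 140.3 MPa.
Force on the wall = σA = 140.3 × 1550 mm² = 217.5 kN.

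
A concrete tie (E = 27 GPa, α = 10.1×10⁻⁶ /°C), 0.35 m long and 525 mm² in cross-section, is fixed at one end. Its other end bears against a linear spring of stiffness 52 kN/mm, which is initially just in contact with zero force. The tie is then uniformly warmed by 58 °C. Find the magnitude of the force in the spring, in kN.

P ≈ 4.67 kN

The unrestrained thermal change is αΔT L = 10.1×10⁻⁶ × 58 × 350 = 0.205 mm.
With a force P in the spring, the elastic change of the tie is PL/(AE) and that of the spring is P/k; compatibility requires their sum to equal δ_free.
P [ L/(AE) + 1/k ] = δ_free → P [ 350/(525×27×10³) + 1/(52×10³) ] = 0.205.
P = 0.205 / 4.392×10⁻⁵ = 4668 N.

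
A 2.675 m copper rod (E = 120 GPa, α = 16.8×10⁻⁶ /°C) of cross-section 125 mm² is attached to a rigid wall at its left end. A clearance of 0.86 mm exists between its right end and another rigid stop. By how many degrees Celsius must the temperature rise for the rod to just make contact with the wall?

ΔT ≈ 19.1 °C

Contact occurs when the free expansion equals the gap: αΔT L = 0.86 mm.
So ΔT = g/(αL) = 0.86/(16.8×10⁻⁶ × 2675) = 19.14 °C.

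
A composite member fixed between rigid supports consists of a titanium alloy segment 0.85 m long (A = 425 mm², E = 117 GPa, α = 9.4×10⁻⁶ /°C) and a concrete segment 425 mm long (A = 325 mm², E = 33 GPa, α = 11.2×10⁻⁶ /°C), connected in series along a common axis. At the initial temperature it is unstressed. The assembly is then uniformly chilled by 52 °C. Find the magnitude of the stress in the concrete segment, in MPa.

σ ≈ 36 MPa (tensile)

If the supports were absent, the total length change would be Σ αᵢΔT Lᵢ = 9.4×10⁻⁶×52×850 + 11.2×10⁻⁶×52×425 = 0.663 mm.
The walls prevent any net length change, so an axial force P (same in every segment) develops. Compatibility: P · Σ Lᵢ/(AᵢEᵢ) = δ_free.
The series flexibility is Σ Lᵢ/(AᵢEᵢ) = 850/(425×117×10³) + 425/(325×33×10³) = 5.672×10⁻⁵ mm/N.
So P = 0.663 / 5.672×10⁻⁵ = 11.69 kN, tensile.
σ_{concrete} = P / A = 11690 / 325 = 35.97 MPa.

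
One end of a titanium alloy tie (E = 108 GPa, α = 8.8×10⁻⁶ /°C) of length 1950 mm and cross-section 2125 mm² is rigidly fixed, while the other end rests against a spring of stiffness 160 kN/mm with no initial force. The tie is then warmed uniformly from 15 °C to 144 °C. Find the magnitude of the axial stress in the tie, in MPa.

The unrestrained thermal change is αΔT L = 8.8×10⁻⁶ × 129 × 1950 = 2.214 mm.
Let P be the compressive force at the spring. The tie shortens elastically by PL/(AE) and the spring compresses by P/k; together these equal δ_free.
So P = δ_free / [L/(AE) + 1/k] = 2.214 / [ 1950/(2125×108×10³) + 1/(160×10³) ].
P = 2.214 / 1.475×10⁻⁵ = 150100 N.
σ = P/A = 150100/2125 = 70.64 MPa.

σ ≈ 70.6 MPa (compressive)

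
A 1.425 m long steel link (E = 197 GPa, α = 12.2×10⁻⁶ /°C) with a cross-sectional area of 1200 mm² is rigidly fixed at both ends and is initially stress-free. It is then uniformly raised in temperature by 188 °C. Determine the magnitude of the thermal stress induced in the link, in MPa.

With length fixed, the mechanical strain must cancel the thermal strain αΔT = 12.2×10⁻⁶ × 188 = 2293.6×10⁻⁶.
Hence σ = E·αΔT = 197×10³ × 2293.6×10⁻⁶ = 451.8 MPa, compressive.

σ ≈ 452 MPa (compressive)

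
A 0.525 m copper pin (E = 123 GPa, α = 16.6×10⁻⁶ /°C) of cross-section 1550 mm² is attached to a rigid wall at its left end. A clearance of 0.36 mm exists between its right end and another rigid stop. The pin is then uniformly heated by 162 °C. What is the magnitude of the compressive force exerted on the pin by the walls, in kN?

P ≈ 382 kN

Free thermal elongation = αΔT L = 16.6×10⁻⁶ × 162 × 525 = 1.412 mm.
This exceeds the 0.36 mm gap, so the wall pushes back. The portion of expansion that must be recovered elastically is δ_free − gap = 1.412 − 0.36 = 1.052 mm.
Compatibility: PL/(AE) = 1.052 mm, so σ = P/A = E × (1.052/525) = 246.4 MPa.
Force on the wall = σA = 246.4 × 1550 mm² = 382 kN.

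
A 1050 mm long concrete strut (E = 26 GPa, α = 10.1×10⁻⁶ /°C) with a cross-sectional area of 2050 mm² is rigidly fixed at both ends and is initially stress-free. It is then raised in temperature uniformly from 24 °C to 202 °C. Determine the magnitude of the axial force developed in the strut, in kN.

P ≈ 95.8 kN (compressive)

The ends cannot move, so σ = EαΔT = 26×10³ × 10.1×10⁻⁶ × 178 = 46.74 MPa.
P = AEαΔT = 2050 × 26×10³ × 10.1×10⁻⁶ × 178 = 95.82 kN (compressive).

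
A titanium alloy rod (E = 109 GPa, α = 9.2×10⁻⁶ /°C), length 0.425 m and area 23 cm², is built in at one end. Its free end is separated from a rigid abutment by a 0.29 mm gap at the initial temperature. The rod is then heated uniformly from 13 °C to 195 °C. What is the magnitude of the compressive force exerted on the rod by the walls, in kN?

Free thermal elongation = αΔT L = 9.2×10⁻⁶ × 182 × 425 = 0.7116 mm.
After closing the 0.29 mm clearance, 0.7116 − 0.29 = 0.4216 mm of expansion remains to be suppressed by the wall.
So σ = E(δ_free − g)/L = 109×10³ × 0.4216/425 = 108.1 MPa.
P = σA = 108.1 × 2300 = 248.7 kN.

P ≈ 249 kN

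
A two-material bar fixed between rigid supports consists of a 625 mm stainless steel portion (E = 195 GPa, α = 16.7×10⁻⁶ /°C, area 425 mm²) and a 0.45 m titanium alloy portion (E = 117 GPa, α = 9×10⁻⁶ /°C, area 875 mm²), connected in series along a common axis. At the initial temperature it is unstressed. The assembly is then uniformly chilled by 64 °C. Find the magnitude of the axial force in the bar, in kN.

P ≈ 77.7 kN (tensile)

Free thermal contraction of the whole bar: Σ αᵢΔT Lᵢ = 16.7×10⁻⁶×64×625 + 9×10⁻⁶×64×450 = 0.9272 mm.
Since the ends are fixed, an axial force P builds up, equal in every segment, with P · Σ Lᵢ/(AᵢEᵢ) = δ_free.
The series flexibility is Σ Lᵢ/(AᵢEᵢ) = 625/(425×195×10³) + 450/(875×117×10³) = 1.194×10⁻⁵ mm/N.
Hence P = δ_free / Σ(L/AE) = 0.9272/1.194×10⁻⁵ = 77.67 kN (tensile).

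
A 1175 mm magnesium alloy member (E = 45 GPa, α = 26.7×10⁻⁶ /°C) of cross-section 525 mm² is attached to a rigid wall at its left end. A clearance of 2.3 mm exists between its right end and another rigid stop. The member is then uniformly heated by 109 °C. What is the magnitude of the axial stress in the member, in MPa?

σ ≈ 42.9 MPa (compressive)

Free thermal elongation = αΔT L = 26.7×10⁻⁶ × 109 × 1175 = 3.42 mm.
The gap closes (δ_free > 2.3 mm) and the wall then resists a further 3.42 − 2.3 = 1.12 mm of expansion.
So σ = E(δ_free − g)/L = 45×10³ × 1.12/1175 = 42.88 MPa.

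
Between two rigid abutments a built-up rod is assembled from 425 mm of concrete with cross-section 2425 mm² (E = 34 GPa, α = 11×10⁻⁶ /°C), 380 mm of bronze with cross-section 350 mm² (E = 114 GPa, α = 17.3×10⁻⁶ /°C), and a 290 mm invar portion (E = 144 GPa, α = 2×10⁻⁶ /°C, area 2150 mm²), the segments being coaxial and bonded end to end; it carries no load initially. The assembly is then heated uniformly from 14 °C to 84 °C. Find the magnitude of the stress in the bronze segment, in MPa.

Free thermal expansion of the whole bar: Σ αᵢΔT Lᵢ = 11×10⁻⁶×70×425 + 17.3×10⁻⁶×70×380 + 2×10⁻⁶×70×290 = 0.828 mm.
The walls prevent any net length change, so an axial force P (same in every segment) develops. Compatibility: P · Σ Lᵢ/(AᵢEᵢ) = δ_free.
The series flexibility is Σ Lᵢ/(AᵢEᵢ) = 425/(2425×34×10³) + 380/(350×114×10³) + 290/(2150×144×10³) = 1.562×10⁻⁵ mm/N.
So P = 0.828 / 1.562×10⁻⁵ = 53.03 kN, compressive.
σ_{bronze} = P / A = 53030 / 350 = 151.5 MPa.

σ ≈ 152 MPa (compressive)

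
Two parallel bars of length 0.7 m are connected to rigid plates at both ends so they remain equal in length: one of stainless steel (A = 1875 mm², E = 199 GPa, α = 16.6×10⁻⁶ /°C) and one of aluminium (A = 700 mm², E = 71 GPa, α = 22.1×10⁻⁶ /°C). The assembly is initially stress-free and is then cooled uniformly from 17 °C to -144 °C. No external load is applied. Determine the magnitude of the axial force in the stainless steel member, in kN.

P ≈ 38.8 kN (compressive in the stainless steel)

Equilibrium of a rigid end plate with no external load gives equal and opposite internal forces ±P in the two members. Since α_{aluminium} > α_{stainless steel}, cooling drives the aluminium into tension and the stainless steel into compression.
Equating the net (thermal + elastic) strains gives |α₁ − α₂|·ΔT = P·[1/(A₁E₁) + 1/(A₂E₂)].
|α₁ − α₂|·ΔT = 5.5×10⁻⁶ × 161 = 0.0008855.
1/(A₁E₁) + 1/(A₂E₂) = 1/(1875×199×10³) + 1/(700×71×10³) = 2.28×10⁻⁸ N⁻¹.
P = 0.0008855 / 2.28×10⁻⁸ = 38840 N = 38.84 kN.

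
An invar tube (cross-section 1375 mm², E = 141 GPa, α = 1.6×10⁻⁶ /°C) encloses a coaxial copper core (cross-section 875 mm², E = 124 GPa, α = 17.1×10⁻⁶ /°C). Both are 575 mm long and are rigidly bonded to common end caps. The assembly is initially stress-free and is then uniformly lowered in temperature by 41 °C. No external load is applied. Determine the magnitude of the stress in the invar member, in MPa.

The copper has the larger α, so on cooling it would change length more than the invar if both were free. The rigid plates force a common final length, so the copper is put into tension and the invar into compression, with equal and opposite forces P (no external load).
Equating the net (thermal + elastic) strains gives |α₁ − α₂|·ΔT = P·[1/(A₁E₁) + 1/(A₂E₂)].
|α₁ − α₂|·ΔT = 15.5×10⁻⁶ × 41 = 0.0006355.
1/(A₁E₁) + 1/(A₂E₂) = 1/(1375×141×10³) + 1/(875×124×10³) = 1.437×10⁻⁸ N⁻¹.
P = 0.0006355 / 1.437×10⁻⁸ = 44210 N = 44.21 kN.
σ_{invar} = P/A₁ = 44210/1375 = 32.15 MPa, compressive.

σ ≈ 32.2 MPa (compressive)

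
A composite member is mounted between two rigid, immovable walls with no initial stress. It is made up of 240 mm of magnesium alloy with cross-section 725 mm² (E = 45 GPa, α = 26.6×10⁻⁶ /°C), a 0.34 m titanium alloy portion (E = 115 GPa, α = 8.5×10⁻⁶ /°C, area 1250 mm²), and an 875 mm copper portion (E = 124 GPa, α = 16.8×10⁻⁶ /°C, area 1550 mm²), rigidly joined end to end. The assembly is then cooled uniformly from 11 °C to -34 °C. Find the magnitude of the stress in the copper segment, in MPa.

σ ≈ 48.8 MPa (tensile)

If the supports were absent, the total length change would be Σ αᵢΔT Lᵢ = 26.6×10⁻⁶×45×240 + 8.5×10⁻⁶×45×340 + 16.8×10⁻⁶×45×875 = 1.079 mm.
The rigid supports impose zero overall length change; the single axial force P common to all segments must satisfy P Σ Lᵢ/(AᵢEᵢ) = δ_free.
Σ Lᵢ/(AᵢEᵢ) = 240/(725×45×10³) + 340/(1250×115×10³) + 875/(1550×124×10³) = 1.427×10⁻⁵ mm/N.
P = 1.079 / 1.427×10⁻⁵ = 75580 N = 75.58 kN, tensile.
σ_{copper} = P / A = 75580 / 1550 = 48.76 MPa.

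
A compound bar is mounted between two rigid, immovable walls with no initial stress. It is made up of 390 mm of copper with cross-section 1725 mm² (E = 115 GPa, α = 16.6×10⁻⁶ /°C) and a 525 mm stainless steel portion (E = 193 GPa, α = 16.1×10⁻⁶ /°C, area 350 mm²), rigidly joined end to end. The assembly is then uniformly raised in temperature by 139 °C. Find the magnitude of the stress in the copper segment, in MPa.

σ ≈ 124 MPa (compressive)

If the supports were absent, the total length change would be Σ αᵢΔT Lᵢ = 16.6×10⁻⁶×139×390 + 16.1×10⁻⁶×139×525 = 2.075 mm.
The walls prevent any net length change, so an axial force P (same in every segment) develops. Compatibility: P · Σ Lᵢ/(AᵢEᵢ) = δ_free.
Σ Lᵢ/(AᵢEᵢ) = 390/(1725×115×10³) + 525/(350×193×10³) = 9.738×10⁻⁶ mm/N.
Hence P = δ_free / Σ(L/AE) = 2.075/9.738×10⁻⁶ = 213.1 kN (compressive).
σ_{copper} = P / A = 213100 / 1725 = 123.5 MPa.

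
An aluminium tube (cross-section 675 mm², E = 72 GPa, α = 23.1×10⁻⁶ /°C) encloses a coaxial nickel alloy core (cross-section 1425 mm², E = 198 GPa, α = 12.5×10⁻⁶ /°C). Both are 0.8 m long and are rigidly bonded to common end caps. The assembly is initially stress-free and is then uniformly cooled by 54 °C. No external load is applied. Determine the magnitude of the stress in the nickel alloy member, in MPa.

σ ≈ 16.7 MPa (compressive)

Both members must finish at the same length. With the larger α, the aluminium tends to over-contract; the plates restrain it, putting the aluminium in tension and the nickel alloy in compression. With no external load the two internal forces are equal and opposite, magnitude P.
Compatibility of the two members (thermal + elastic change equal): (α₁ − α₂)ΔT = P·[1/(A₁E₁) + 1/(A₂E₂)].
|α₁ − α₂|·ΔT = 10.6×10⁻⁶ × 54 = 0.0005724.
1/(A₁E₁) + 1/(A₂E₂) = 1/(675×72×10³) + 1/(1425×198×10³) = 2.412×10⁻⁸ N⁻¹.
P = 0.0005724 / 2.412×10⁻⁸ = 23730 N = 23.73 kN.
σ_{nickel alloy} = P/A₂ = 23730/1425 = 16.65 MPa, compressive.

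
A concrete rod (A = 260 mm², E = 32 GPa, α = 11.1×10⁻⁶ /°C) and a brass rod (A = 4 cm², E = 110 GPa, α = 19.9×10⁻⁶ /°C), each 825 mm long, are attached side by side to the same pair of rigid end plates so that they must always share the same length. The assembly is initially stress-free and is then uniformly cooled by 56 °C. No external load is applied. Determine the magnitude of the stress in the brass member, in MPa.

σ ≈ 8.62 MPa (tensile)

The brass has the larger α, so on cooling it would change length more than the concrete if both were free. The rigid plates force a common final length, so the brass is put into tension and the concrete into compression, with equal and opposite forces P (no external load).
Setting the final lengths equal and cancelling L: (α₁ − α₂)ΔT = P/(A₁E₁) + P/(A₂E₂).
|α₁ − α₂|·ΔT = 8.8×10⁻⁶ × 56 = 0.0004928.
1/(A₁E₁) + 1/(A₂E₂) = 1/(260×32×10³) + 1/(400×110×10³) = 1.429×10⁻⁷ N⁻¹.
P = 0.0004928 / 1.429×10⁻⁷ = 3448 N = 3.448 kN.
σ_{brass} = P/A₂ = 3448/400 = 8.62 MPa, tensile.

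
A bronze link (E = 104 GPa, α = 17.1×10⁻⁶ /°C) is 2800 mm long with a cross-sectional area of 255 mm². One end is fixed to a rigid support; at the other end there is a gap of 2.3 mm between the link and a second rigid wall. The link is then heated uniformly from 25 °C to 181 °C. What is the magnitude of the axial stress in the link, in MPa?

If the wall were absent the link would grow by αΔT L = 17.1×10⁻⁶ × 156 × 2800 = 7.469 mm.
This exceeds the 2.3 mm gap, so the wall pushes back. The portion of expansion that must be recovered elastically is δ_free − gap = 7.469 − 2.3 = 5.169 mm.
That suppressed elongation corresponds to σ = E·Δ/L = 104×10³ × 5.169/2800 = 192 MPa.

σ ≈ 192 MPa (compressive)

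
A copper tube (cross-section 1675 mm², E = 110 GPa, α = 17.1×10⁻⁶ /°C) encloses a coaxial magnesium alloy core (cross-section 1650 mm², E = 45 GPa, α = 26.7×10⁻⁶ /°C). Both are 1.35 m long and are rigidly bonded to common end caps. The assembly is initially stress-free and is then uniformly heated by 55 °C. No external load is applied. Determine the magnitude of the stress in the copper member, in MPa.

The magnesium alloy has the larger α, so on heating it would change length more than the copper if both were free. The rigid plates force a common final length, so the magnesium alloy is put into compression and the copper into tension, with equal and opposite forces P (no external load).
Setting the final lengths equal and cancelling L: (α₁ − α₂)ΔT = P/(A₁E₁) + P/(A₂E₂).
|α₁ − α₂|·ΔT = 9.6×10⁻⁶ × 55 = 0.000528.
1/(A₁E₁) + 1/(A₂E₂) = 1/(1675×110×10³) + 1/(1650×45×10³) = 1.89×10⁻⁸ N⁻¹.
So P = 0.000528 / 1.89×10⁻⁸ = 27.94 kN.
σ_{copper} = P/A₁ = 27940/1675 = 16.68 MPa, tensile.

σ ≈ 16.7 MPa (tensile)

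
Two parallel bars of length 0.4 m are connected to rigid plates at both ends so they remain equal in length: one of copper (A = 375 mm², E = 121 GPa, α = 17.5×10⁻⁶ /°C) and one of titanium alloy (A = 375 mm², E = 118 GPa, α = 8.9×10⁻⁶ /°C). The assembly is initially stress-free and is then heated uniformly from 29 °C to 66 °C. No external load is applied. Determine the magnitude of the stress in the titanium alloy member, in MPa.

Both members must finish at the same length. With the larger α, the copper tends to over-expand; the plates restrain it, putting the copper in compression and the titanium alloy in tension. With no external load the two internal forces are equal and opposite, magnitude P.
Setting the final lengths equal and cancelling L: (α₁ − α₂)ΔT = P/(A₁E₁) + P/(A₂E₂).
|α₁ − α₂|·ΔT = 8.6×10⁻⁶ × 37 = 0.0003182.
1/(A₁E₁) + 1/(A₂E₂) = 1/(375×121×10³) + 1/(375×118×10³) = 4.464×10⁻⁸ N⁻¹.
P = 0.0003182 / 4.464×10⁻⁸ = 7129 N = 7.129 kN.
σ_{titanium alloy} = P/A₂ = 7129/375 = 19.01 MPa, tensile.

σ ≈ 19 MPa (tensile)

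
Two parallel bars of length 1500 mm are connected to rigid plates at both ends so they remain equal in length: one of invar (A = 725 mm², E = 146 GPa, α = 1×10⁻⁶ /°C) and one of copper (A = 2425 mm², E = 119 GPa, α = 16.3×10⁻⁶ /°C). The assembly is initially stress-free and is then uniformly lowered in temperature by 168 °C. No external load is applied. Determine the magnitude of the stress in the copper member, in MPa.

σ ≈ 82.1 MPa (tensile)

The copper has the larger α, so on cooling it would change length more than the invar if both were free. The rigid plates force a common final length, so the copper is put into tension and the invar into compression, with equal and opposite forces P (no external load).
Equating the net (thermal + elastic) strains gives |α₁ − α₂|·ΔT = P·[1/(A₁E₁) + 1/(A₂E₂)].
|α₁ − α₂|·ΔT = 15.3×10⁻⁶ × 168 = 0.00257.
1/(A₁E₁) + 1/(A₂E₂) = 1/(725×146×10³) + 1/(2425×119×10³) = 1.291×10⁻⁸ N⁻¹.
P = 0.00257 / 1.291×10⁻⁸ = 199100 N = 199.1 kN.
σ_{copper} = P/A₂ = 199100/2425 = 82.09 MPa, tensile.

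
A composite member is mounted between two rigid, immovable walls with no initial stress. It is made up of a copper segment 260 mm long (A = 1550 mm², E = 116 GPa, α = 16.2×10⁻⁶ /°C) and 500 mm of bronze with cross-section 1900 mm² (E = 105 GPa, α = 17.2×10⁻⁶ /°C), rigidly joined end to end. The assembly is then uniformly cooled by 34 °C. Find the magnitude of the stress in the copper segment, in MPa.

σ ≈ 71.1 MPa (tensile)

With the walls removed the bar would change length by δ_free = Σ αᵢΔT Lᵢ = 16.2×10⁻⁶×34×260 + 17.2×10⁻⁶×34×500 = 0.4356 mm.
Since the ends are fixed, an axial force P builds up, equal in every segment, with P · Σ Lᵢ/(AᵢEᵢ) = δ_free.
The series flexibility is Σ Lᵢ/(AᵢEᵢ) = 260/(1550×116×10³) + 500/(1900×105×10³) = 3.952×10⁻⁶ mm/N.
Hence P = δ_free / Σ(L/AE) = 0.4356/3.952×10⁻⁶ = 110.2 kN (tensile).
σ_{copper} = P / A = 110200 / 1550 = 71.11 MPa.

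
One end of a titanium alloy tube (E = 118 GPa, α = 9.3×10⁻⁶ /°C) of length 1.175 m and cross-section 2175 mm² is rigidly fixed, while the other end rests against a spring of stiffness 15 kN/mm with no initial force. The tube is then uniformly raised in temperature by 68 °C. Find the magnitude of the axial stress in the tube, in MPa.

σ ≈ 4.8 MPa (compressive)

The unrestrained thermal change is αΔT L = 9.3×10⁻⁶ × 68 × 1175 = 0.7431 mm.
Let P be the compressive force at the spring. The tube shortens elastically by PL/(AE) and the spring compresses by P/k; together these equal δ_free.
So P = δ_free / [L/(AE) + 1/k] = 0.7431 / [ 1175/(2175×118×10³) + 1/(15×10³) ].
P = 0.7431 / 7.124×10⁻⁵ = 10430 N.
σ = P/A = 10430/2175 = 4.795 MPa.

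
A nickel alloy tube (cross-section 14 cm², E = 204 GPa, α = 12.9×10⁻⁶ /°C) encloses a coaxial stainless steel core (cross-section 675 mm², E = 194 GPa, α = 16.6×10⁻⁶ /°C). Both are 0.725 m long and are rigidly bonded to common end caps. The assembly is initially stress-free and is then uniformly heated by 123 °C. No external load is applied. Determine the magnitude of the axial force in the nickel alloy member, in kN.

The stainless steel has the larger α, so on heating it would change length more than the nickel alloy if both were free. The rigid plates force a common final length, so the stainless steel is put into compression and the nickel alloy into tension, with equal and opposite forces P (no external load).
Equating the net (thermal + elastic) strains gives |α₁ − α₂|·ΔT = P·[1/(A₁E₁) + 1/(A₂E₂)].
|α₁ − α₂|·ΔT = 3.7×10⁻⁶ × 123 = 0.0004551.
1/(A₁E₁) + 1/(A₂E₂) = 1/(1400×204×10³) + 1/(675×194×10³) = 1.114×10⁻⁸ N⁻¹.
P = 0.0004551 / 1.114×10⁻⁸ = 40860 N = 40.86 kN.

P ≈ 40.9 kN (tensile in the nickel alloy)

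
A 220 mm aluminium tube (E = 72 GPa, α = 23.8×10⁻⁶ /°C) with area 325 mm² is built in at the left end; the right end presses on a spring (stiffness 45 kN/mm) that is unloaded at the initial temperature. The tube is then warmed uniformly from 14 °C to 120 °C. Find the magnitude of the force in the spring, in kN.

Free thermal expansion: δ_free = αΔT L = 23.8×10⁻⁶ × 106 × 220 = 0.555 mm.
With a force P in the spring, the elastic change of the tube is PL/(AE) and that of the spring is P/k; compatibility requires their sum to equal δ_free.
P [ L/(AE) + 1/k ] = δ_free → P [ 220/(325×72×10³) + 1/(45×10³) ] = 0.555.
P = 0.555 / 3.162×10⁻⁵ = 17550 N.

P ≈ 17.6 kN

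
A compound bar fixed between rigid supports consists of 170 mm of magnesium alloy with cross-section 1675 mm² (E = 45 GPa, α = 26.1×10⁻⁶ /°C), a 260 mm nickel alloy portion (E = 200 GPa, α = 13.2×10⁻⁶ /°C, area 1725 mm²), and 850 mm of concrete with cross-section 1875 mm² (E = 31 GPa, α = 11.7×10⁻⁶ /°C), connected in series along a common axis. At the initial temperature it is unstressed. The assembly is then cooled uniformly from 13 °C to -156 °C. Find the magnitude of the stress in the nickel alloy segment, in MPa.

Free thermal contraction of the whole bar: Σ αᵢΔT Lᵢ = 26.1×10⁻⁶×169×170 + 13.2×10⁻⁶×169×260 + 11.7×10⁻⁶×169×850 = 3.011 mm.
Since the ends are fixed, an axial force P builds up, equal in every segment, with P · Σ Lᵢ/(AᵢEᵢ) = δ_free.
The series flexibility is Σ Lᵢ/(AᵢEᵢ) = 170/(1675×45×10³) + 260/(1725×200×10³) + 850/(1875×31×10³) = 1.763×10⁻⁵ mm/N.
P = 3.011 / 1.763×10⁻⁵ = 170700 N = 170.7 kN, tensile.
σ_{nickel alloy} = P / A = 170700 / 1725 = 98.98 MPa.

σ ≈ 99 MPa (tensile)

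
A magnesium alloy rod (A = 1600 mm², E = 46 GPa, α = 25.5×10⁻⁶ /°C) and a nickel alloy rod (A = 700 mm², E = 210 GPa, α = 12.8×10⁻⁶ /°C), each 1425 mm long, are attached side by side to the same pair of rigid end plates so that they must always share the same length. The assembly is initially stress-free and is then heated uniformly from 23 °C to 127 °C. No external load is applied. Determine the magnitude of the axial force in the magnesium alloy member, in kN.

P ≈ 64.8 kN (compressive in the magnesium alloy)

Both members must finish at the same length. With the larger α, the magnesium alloy tends to over-expand; the plates restrain it, putting the magnesium alloy in compression and the nickel alloy in tension. With no external load the two internal forces are equal and opposite, magnitude P.
Compatibility of the two members (thermal + elastic change equal): (α₁ − α₂)ΔT = P·[1/(A₁E₁) + 1/(A₂E₂)].
|α₁ − α₂|·ΔT = 12.7×10⁻⁶ × 104 = 0.001321.
1/(A₁E₁) + 1/(A₂E₂) = 1/(1600×46×10³) + 1/(700×210×10³) = 2.039×10⁻⁸ N⁻¹.
P = 0.001321 / 2.039×10⁻⁸ = 64780 N = 64.78 kN.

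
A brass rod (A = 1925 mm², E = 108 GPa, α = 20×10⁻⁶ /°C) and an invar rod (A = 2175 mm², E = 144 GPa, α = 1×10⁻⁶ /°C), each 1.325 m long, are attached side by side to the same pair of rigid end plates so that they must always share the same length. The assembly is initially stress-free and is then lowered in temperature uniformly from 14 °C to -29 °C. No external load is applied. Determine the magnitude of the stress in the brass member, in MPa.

σ ≈ 53 MPa (tensile)

The brass has the larger α, so on cooling it would change length more than the invar if both were free. The rigid plates force a common final length, so the brass is put into tension and the invar into compression, with equal and opposite forces P (no external load).
Equating the net (thermal + elastic) strains gives |α₁ − α₂|·ΔT = P·[1/(A₁E₁) + 1/(A₂E₂)].
|α₁ − α₂|·ΔT = 19×10⁻⁶ × 43 = 0.000817.
1/(A₁E₁) + 1/(A₂E₂) = 1/(1925×108×10³) + 1/(2175×144×10³) = 8.003×10⁻⁹ N⁻¹.
So P = 0.000817 / 8.003×10⁻⁹ = 102.1 kN.
σ_{brass} = P/A₁ = 102100/1925 = 53.03 MPa, tensile.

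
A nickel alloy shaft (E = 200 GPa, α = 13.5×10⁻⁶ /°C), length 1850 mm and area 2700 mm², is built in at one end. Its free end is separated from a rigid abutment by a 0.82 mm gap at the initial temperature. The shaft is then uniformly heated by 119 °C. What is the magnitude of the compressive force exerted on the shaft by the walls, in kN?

P ≈ 628 kN

If the wall were absent the shaft would grow by αΔT L = 13.5×10⁻⁶ × 119 × 1850 = 2.972 mm.
The gap closes (δ_free > 0.82 mm) and the wall then resists a further 2.972 − 0.82 = 2.152 mm of expansion.
Compatibility: PL/(AE) = 2.152 mm, so σ = P/A = E × (2.152/1850) = 232.7 MPa.
Force on the wall = σA = 232.7 × 2700 mm² = 628.2 kN.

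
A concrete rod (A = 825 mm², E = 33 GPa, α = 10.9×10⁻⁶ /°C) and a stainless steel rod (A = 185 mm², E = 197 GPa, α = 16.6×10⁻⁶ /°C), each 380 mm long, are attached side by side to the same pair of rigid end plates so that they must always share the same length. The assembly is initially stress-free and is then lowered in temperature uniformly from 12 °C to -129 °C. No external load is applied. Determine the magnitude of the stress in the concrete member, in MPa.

σ ≈ 15.2 MPa (compressive)

Both members must finish at the same length. With the larger α, the stainless steel tends to over-contract; the plates restrain it, putting the stainless steel in tension and the concrete in compression. With no external load the two internal forces are equal and opposite, magnitude P.
Setting the final lengths equal and cancelling L: (α₁ − α₂)ΔT = P/(A₁E₁) + P/(A₂E₂).
|α₁ − α₂|·ΔT = 5.7×10⁻⁶ × 141 = 0.0008037.
1/(A₁E₁) + 1/(A₂E₂) = 1/(825×33×10³) + 1/(185×197×10³) = 6.417×10⁻⁸ N⁻¹.
So P = 0.0008037 / 6.417×10⁻⁸ = 12.52 kN.
σ_{concrete} = P/A₁ = 12520/825 = 15.18 MPa, compressive.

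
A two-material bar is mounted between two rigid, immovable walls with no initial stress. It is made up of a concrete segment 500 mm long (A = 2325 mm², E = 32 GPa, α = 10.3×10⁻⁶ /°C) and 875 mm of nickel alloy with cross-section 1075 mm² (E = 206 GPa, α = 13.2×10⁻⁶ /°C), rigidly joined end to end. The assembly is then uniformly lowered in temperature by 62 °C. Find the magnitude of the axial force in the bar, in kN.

With the walls removed the bar would change length by δ_free = Σ αᵢΔT Lᵢ = 10.3×10⁻⁶×62×500 + 13.2×10⁻⁶×62×875 = 1.035 mm.
The walls prevent any net length change, so an axial force P (same in every segment) develops. Compatibility: P · Σ Lᵢ/(AᵢEᵢ) = δ_free.
The series flexibility is Σ Lᵢ/(AᵢEᵢ) = 500/(2325×32×10³) + 875/(1075×206×10³) = 1.067×10⁻⁵ mm/N.
P = 1.035 / 1.067×10⁻⁵ = 97020 N = 97.02 kN, tensile.

P ≈ 97 kN (tensile)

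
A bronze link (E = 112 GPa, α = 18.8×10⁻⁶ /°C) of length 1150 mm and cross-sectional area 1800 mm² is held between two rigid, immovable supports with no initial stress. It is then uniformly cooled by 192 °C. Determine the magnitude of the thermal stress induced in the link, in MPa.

Because both ends are immovable the net strain is zero, and the suppressed thermal strain is αΔT = 18.8×10⁻⁶ × 192 = 3609.6×10⁻⁶.
The stress required to suppress this strain is σ = Eε = 112×10³ × 3609.6×10⁻⁶ = 404.3 MPa, tensile since the link is trying to contract.

σ ≈ 404 MPa (tensile)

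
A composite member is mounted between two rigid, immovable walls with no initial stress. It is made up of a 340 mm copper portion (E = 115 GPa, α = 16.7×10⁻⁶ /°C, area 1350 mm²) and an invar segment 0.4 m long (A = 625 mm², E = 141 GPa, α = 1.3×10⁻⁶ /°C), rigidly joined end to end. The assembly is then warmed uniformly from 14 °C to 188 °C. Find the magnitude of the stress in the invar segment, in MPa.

σ ≈ 256 MPa (compressive)

Free thermal expansion of the whole bar: Σ αᵢΔT Lᵢ = 16.7×10⁻⁶×174×340 + 1.3×10⁻⁶×174×400 = 1.078 mm.
The rigid supports impose zero overall length change; the single axial force P common to all segments must satisfy P Σ Lᵢ/(AᵢEᵢ) = δ_free.
Σ Lᵢ/(AᵢEᵢ) = 340/(1350×115×10³) + 400/(625×141×10³) = 6.729×10⁻⁶ mm/N.
So P = 1.078 / 6.729×10⁻⁶ = 160.3 kN, compressive.
σ_{invar} = P / A = 160300 / 625 = 256.4 MPa.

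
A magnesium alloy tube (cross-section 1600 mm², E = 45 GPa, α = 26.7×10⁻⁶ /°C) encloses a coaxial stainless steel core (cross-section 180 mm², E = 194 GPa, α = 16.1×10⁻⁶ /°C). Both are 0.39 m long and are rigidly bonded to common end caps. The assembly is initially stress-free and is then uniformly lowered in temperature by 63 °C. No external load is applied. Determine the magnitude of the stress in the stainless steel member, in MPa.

σ ≈ 87.2 MPa (compressive)

Both members must finish at the same length. With the larger α, the magnesium alloy tends to over-contract; the plates restrain it, putting the magnesium alloy in tension and the stainless steel in compression. With no external load the two internal forces are equal and opposite, magnitude P.
Compatibility of the two members (thermal + elastic change equal): (α₁ − α₂)ΔT = P·[1/(A₁E₁) + 1/(A₂E₂)].
|α₁ − α₂|·ΔT = 10.6×10⁻⁶ × 63 = 0.0006678.
1/(A₁E₁) + 1/(A₂E₂) = 1/(1600×45×10³) + 1/(180×194×10³) = 4.253×10⁻⁸ N⁻¹.
P = 0.0006678 / 4.253×10⁻⁸ = 15700 N = 15.7 kN.
σ_{stainless steel} = P/A₂ = 15700/180 = 87.24 MPa, compressive.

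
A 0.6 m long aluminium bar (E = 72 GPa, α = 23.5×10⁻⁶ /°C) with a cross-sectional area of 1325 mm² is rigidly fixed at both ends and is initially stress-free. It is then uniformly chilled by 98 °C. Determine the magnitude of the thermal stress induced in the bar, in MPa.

The supports are rigid, so the total axial strain is zero. The restrained thermal strain is ε = αΔT = 23.5×10⁻⁶ × 98 = 2303×10⁻⁶.
σ = EαΔT = 72×10³ × 23.5×10⁻⁶ × 98 = 165.8 MPa (tensile; the bar is trying to contract).

σ ≈ 166 MPa (tensile)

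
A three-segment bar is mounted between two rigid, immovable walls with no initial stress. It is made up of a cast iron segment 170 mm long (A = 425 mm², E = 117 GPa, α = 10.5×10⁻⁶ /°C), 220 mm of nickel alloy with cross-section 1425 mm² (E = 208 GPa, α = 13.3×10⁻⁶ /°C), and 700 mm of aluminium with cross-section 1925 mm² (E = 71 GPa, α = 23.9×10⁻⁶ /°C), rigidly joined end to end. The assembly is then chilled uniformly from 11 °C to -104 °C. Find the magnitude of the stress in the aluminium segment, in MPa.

If the supports were absent, the total length change would be Σ αᵢΔT Lᵢ = 10.5×10⁻⁶×115×170 + 13.3×10⁻⁶×115×220 + 23.9×10⁻⁶×115×700 = 2.466 mm.
The walls prevent any net length change, so an axial force P (same in every segment) develops. Compatibility: P · Σ Lᵢ/(AᵢEᵢ) = δ_free.
Σ Lᵢ/(AᵢEᵢ) = 170/(425×117×10³) + 220/(1425×208×10³) + 700/(1925×71×10³) = 9.283×10⁻⁶ mm/N.
So P = 2.466 / 9.283×10⁻⁶ = 265.6 kN, tensile.
σ_{aluminium} = P / A = 265600 / 1925 = 138 MPa.

σ ≈ 138 MPa (tensile)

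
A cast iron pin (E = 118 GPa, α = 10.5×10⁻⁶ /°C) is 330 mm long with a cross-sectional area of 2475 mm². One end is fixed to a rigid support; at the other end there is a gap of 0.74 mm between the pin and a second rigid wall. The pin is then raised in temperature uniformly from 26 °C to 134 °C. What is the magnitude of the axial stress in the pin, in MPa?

Free thermal elongation = αΔT L = 10.5×10⁻⁶ × 108 × 330 = 0.3742 mm.
This is smaller than the 0.74 mm clearance, so the pin expands freely without reaching the stop — the stress is zero.

σ ≈ 0 MPa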